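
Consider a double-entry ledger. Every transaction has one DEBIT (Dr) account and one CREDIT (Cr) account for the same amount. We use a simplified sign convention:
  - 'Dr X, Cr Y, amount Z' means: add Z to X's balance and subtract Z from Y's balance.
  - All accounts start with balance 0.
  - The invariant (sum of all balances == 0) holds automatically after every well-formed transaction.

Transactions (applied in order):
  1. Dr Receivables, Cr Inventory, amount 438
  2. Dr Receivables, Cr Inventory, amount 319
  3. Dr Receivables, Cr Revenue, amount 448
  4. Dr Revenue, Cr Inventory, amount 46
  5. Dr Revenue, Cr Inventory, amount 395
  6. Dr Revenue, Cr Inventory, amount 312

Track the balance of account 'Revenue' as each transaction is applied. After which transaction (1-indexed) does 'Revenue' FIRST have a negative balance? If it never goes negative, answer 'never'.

Answer: 3

Derivation:
After txn 1: Revenue=0
After txn 2: Revenue=0
After txn 3: Revenue=-448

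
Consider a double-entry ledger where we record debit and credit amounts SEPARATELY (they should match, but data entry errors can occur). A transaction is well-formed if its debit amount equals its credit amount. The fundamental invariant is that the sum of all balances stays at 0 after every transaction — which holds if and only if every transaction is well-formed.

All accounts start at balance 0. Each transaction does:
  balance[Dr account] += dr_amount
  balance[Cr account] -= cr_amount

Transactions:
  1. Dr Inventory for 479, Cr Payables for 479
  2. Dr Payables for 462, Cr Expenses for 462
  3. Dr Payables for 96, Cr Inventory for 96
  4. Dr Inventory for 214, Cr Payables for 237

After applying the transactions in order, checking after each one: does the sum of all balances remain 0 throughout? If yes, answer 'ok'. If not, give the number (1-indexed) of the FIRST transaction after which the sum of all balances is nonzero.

Answer: 4

Derivation:
After txn 1: dr=479 cr=479 sum_balances=0
After txn 2: dr=462 cr=462 sum_balances=0
After txn 3: dr=96 cr=96 sum_balances=0
After txn 4: dr=214 cr=237 sum_balances=-23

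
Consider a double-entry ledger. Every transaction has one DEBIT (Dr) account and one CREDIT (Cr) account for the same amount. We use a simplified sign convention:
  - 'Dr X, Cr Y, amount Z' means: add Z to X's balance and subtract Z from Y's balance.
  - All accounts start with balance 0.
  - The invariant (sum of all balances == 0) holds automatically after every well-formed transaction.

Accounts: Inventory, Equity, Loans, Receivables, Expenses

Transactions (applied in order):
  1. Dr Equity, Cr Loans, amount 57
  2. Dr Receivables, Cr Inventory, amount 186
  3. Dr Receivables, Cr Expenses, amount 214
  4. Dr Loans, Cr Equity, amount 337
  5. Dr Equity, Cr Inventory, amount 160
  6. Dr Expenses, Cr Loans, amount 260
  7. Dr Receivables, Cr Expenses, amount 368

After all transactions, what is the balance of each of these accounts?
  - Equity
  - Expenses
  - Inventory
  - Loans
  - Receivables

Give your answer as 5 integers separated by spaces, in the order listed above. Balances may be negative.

Answer: -120 -322 -346 20 768

Derivation:
After txn 1 (Dr Equity, Cr Loans, amount 57): Equity=57 Loans=-57
After txn 2 (Dr Receivables, Cr Inventory, amount 186): Equity=57 Inventory=-186 Loans=-57 Receivables=186
After txn 3 (Dr Receivables, Cr Expenses, amount 214): Equity=57 Expenses=-214 Inventory=-186 Loans=-57 Receivables=400
After txn 4 (Dr Loans, Cr Equity, amount 337): Equity=-280 Expenses=-214 Inventory=-186 Loans=280 Receivables=400
After txn 5 (Dr Equity, Cr Inventory, amount 160): Equity=-120 Expenses=-214 Inventory=-346 Loans=280 Receivables=400
After txn 6 (Dr Expenses, Cr Loans, amount 260): Equity=-120 Expenses=46 Inventory=-346 Loans=20 Receivables=400
After txn 7 (Dr Receivables, Cr Expenses, amount 368): Equity=-120 Expenses=-322 Inventory=-346 Loans=20 Receivables=768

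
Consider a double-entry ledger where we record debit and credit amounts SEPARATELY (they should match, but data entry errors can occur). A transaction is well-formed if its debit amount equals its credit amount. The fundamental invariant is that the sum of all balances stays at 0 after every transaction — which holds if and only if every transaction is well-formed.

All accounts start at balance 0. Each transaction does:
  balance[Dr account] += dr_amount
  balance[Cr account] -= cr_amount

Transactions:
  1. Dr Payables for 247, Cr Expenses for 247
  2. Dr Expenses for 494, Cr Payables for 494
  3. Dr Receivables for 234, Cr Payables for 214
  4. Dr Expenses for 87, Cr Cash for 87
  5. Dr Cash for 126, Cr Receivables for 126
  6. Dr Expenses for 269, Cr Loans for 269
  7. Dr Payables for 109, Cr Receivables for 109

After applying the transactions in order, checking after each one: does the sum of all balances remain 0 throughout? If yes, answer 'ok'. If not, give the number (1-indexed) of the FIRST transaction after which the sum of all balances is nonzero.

After txn 1: dr=247 cr=247 sum_balances=0
After txn 2: dr=494 cr=494 sum_balances=0
After txn 3: dr=234 cr=214 sum_balances=20
After txn 4: dr=87 cr=87 sum_balances=20
After txn 5: dr=126 cr=126 sum_balances=20
After txn 6: dr=269 cr=269 sum_balances=20
After txn 7: dr=109 cr=109 sum_balances=20

Answer: 3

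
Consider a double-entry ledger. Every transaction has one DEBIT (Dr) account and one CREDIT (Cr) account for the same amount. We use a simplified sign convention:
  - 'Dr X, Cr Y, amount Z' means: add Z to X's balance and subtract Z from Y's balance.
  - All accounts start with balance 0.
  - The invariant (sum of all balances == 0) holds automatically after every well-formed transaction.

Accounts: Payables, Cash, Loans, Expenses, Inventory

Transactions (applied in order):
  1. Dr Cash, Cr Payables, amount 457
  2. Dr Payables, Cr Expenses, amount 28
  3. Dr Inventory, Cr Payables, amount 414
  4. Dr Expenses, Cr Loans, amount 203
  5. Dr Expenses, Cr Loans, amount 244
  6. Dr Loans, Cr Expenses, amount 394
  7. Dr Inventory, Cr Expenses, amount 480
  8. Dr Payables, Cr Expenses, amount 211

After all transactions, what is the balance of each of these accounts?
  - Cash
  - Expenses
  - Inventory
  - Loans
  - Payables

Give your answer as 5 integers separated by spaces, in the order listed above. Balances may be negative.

Answer: 457 -666 894 -53 -632

Derivation:
After txn 1 (Dr Cash, Cr Payables, amount 457): Cash=457 Payables=-457
After txn 2 (Dr Payables, Cr Expenses, amount 28): Cash=457 Expenses=-28 Payables=-429
After txn 3 (Dr Inventory, Cr Payables, amount 414): Cash=457 Expenses=-28 Inventory=414 Payables=-843
After txn 4 (Dr Expenses, Cr Loans, amount 203): Cash=457 Expenses=175 Inventory=414 Loans=-203 Payables=-843
After txn 5 (Dr Expenses, Cr Loans, amount 244): Cash=457 Expenses=419 Inventory=414 Loans=-447 Payables=-843
After txn 6 (Dr Loans, Cr Expenses, amount 394): Cash=457 Expenses=25 Inventory=414 Loans=-53 Payables=-843
After txn 7 (Dr Inventory, Cr Expenses, amount 480): Cash=457 Expenses=-455 Inventory=894 Loans=-53 Payables=-843
After txn 8 (Dr Payables, Cr Expenses, amount 211): Cash=457 Expenses=-666 Inventory=894 Loans=-53 Payables=-632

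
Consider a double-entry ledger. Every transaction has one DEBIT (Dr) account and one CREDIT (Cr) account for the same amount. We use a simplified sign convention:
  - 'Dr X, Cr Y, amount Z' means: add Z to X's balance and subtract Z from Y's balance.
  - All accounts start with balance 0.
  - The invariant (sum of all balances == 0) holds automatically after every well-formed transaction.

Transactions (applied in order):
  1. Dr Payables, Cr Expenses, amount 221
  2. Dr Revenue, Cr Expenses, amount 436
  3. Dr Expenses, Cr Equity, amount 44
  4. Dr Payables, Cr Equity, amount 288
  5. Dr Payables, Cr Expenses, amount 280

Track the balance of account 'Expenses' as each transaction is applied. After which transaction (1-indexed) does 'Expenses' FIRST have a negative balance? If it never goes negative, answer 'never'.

Answer: 1

Derivation:
After txn 1: Expenses=-221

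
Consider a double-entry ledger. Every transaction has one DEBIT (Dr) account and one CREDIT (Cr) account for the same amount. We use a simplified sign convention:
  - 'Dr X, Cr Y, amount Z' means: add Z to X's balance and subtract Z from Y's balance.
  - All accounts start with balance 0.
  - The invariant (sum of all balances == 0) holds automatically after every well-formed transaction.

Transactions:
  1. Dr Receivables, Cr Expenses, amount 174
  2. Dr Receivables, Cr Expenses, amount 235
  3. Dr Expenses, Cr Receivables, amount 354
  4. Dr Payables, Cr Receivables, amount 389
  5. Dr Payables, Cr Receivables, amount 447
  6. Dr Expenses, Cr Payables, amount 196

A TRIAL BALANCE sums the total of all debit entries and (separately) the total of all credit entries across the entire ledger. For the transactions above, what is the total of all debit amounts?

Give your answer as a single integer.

Answer: 1795

Derivation:
Txn 1: debit+=174
Txn 2: debit+=235
Txn 3: debit+=354
Txn 4: debit+=389
Txn 5: debit+=447
Txn 6: debit+=196
Total debits = 1795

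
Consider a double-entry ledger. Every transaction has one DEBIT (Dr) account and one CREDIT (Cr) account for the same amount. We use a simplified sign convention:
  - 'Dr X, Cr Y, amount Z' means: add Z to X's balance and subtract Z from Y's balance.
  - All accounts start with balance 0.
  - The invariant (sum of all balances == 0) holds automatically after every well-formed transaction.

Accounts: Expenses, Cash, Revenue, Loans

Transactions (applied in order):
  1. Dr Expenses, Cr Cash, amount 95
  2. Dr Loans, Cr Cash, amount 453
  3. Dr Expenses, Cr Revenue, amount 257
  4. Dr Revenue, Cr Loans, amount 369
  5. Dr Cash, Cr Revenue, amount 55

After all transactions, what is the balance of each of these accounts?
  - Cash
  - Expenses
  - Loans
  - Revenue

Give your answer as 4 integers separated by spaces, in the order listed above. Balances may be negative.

After txn 1 (Dr Expenses, Cr Cash, amount 95): Cash=-95 Expenses=95
After txn 2 (Dr Loans, Cr Cash, amount 453): Cash=-548 Expenses=95 Loans=453
After txn 3 (Dr Expenses, Cr Revenue, amount 257): Cash=-548 Expenses=352 Loans=453 Revenue=-257
After txn 4 (Dr Revenue, Cr Loans, amount 369): Cash=-548 Expenses=352 Loans=84 Revenue=112
After txn 5 (Dr Cash, Cr Revenue, amount 55): Cash=-493 Expenses=352 Loans=84 Revenue=57

Answer: -493 352 84 57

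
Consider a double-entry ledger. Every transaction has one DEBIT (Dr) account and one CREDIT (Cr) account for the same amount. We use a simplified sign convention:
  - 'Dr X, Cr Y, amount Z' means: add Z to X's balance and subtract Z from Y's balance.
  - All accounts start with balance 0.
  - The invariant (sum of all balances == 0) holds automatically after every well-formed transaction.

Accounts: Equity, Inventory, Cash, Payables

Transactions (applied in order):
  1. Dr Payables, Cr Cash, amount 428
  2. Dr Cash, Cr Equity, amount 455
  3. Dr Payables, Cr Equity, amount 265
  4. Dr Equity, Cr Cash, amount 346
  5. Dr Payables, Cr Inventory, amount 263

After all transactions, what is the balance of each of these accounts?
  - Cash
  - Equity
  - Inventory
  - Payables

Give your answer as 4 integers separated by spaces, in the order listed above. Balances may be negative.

Answer: -319 -374 -263 956

Derivation:
After txn 1 (Dr Payables, Cr Cash, amount 428): Cash=-428 Payables=428
After txn 2 (Dr Cash, Cr Equity, amount 455): Cash=27 Equity=-455 Payables=428
After txn 3 (Dr Payables, Cr Equity, amount 265): Cash=27 Equity=-720 Payables=693
After txn 4 (Dr Equity, Cr Cash, amount 346): Cash=-319 Equity=-374 Payables=693
After txn 5 (Dr Payables, Cr Inventory, amount 263): Cash=-319 Equity=-374 Inventory=-263 Payables=956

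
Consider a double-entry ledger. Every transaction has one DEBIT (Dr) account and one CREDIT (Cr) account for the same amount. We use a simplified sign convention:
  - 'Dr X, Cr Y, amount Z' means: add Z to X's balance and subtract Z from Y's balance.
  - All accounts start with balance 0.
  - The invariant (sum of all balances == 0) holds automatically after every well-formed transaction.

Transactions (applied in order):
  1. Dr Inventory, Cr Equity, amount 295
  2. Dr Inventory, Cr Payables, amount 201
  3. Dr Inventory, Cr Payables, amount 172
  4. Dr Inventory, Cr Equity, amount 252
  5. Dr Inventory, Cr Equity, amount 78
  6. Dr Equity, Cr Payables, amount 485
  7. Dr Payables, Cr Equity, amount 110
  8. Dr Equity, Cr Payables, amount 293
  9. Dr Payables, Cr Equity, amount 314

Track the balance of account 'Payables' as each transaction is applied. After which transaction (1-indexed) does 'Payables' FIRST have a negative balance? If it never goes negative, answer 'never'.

After txn 1: Payables=0
After txn 2: Payables=-201

Answer: 2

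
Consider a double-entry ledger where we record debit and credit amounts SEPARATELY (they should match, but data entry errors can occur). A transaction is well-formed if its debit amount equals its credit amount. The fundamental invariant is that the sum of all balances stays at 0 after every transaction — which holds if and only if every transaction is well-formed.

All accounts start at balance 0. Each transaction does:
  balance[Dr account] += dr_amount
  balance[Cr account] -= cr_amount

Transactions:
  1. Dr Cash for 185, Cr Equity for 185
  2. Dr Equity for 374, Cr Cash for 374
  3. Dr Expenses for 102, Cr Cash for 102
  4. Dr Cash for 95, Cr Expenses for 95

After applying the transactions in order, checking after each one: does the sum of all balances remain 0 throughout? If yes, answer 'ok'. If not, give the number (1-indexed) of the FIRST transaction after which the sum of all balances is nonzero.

After txn 1: dr=185 cr=185 sum_balances=0
After txn 2: dr=374 cr=374 sum_balances=0
After txn 3: dr=102 cr=102 sum_balances=0
After txn 4: dr=95 cr=95 sum_balances=0

Answer: ok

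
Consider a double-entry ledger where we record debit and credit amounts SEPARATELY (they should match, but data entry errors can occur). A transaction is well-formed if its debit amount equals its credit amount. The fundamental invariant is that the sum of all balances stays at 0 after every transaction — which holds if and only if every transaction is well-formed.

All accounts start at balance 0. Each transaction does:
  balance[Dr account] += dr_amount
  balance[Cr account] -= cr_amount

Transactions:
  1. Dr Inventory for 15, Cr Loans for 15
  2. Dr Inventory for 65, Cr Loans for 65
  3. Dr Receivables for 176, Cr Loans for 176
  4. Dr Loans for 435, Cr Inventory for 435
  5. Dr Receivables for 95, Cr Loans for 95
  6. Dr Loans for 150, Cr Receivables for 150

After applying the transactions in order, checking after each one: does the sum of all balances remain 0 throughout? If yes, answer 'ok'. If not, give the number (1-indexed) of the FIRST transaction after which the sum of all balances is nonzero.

After txn 1: dr=15 cr=15 sum_balances=0
After txn 2: dr=65 cr=65 sum_balances=0
After txn 3: dr=176 cr=176 sum_balances=0
After txn 4: dr=435 cr=435 sum_balances=0
After txn 5: dr=95 cr=95 sum_balances=0
After txn 6: dr=150 cr=150 sum_balances=0

Answer: ok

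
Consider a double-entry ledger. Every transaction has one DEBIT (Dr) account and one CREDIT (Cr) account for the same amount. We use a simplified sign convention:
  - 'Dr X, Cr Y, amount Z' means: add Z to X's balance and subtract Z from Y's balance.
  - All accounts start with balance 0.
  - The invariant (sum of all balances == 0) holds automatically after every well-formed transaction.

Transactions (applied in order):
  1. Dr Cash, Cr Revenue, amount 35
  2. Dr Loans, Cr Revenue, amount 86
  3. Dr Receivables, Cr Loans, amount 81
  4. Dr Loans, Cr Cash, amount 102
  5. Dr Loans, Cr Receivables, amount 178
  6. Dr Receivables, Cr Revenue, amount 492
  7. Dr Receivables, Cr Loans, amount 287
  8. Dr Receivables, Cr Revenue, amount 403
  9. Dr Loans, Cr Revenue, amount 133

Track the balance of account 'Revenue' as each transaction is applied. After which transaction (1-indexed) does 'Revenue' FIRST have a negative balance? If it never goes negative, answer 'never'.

Answer: 1

Derivation:
After txn 1: Revenue=-35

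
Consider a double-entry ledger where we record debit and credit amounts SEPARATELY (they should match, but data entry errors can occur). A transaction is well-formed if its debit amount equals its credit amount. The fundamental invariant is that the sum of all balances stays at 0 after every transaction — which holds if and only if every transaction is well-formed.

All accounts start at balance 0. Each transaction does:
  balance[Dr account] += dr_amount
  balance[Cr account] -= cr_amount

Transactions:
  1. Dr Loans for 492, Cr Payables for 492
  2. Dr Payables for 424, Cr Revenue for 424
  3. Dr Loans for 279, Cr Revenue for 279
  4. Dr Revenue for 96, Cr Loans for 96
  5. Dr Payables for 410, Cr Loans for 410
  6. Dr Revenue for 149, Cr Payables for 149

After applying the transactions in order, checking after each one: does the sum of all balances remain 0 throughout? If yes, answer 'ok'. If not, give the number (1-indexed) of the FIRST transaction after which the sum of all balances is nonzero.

Answer: ok

Derivation:
After txn 1: dr=492 cr=492 sum_balances=0
After txn 2: dr=424 cr=424 sum_balances=0
After txn 3: dr=279 cr=279 sum_balances=0
After txn 4: dr=96 cr=96 sum_balances=0
After txn 5: dr=410 cr=410 sum_balances=0
After txn 6: dr=149 cr=149 sum_balances=0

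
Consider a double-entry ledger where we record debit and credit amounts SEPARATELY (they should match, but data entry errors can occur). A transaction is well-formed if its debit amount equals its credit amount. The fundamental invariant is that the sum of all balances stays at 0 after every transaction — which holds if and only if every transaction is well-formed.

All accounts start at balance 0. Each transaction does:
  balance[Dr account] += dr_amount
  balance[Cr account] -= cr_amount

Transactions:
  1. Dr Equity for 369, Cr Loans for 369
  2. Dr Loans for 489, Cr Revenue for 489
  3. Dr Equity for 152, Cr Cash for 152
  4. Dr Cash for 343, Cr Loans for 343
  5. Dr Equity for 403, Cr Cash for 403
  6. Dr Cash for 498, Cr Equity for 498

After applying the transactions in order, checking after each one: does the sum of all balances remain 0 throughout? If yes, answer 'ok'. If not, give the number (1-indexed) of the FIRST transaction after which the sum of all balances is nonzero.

After txn 1: dr=369 cr=369 sum_balances=0
After txn 2: dr=489 cr=489 sum_balances=0
After txn 3: dr=152 cr=152 sum_balances=0
After txn 4: dr=343 cr=343 sum_balances=0
After txn 5: dr=403 cr=403 sum_balances=0
After txn 6: dr=498 cr=498 sum_balances=0

Answer: ok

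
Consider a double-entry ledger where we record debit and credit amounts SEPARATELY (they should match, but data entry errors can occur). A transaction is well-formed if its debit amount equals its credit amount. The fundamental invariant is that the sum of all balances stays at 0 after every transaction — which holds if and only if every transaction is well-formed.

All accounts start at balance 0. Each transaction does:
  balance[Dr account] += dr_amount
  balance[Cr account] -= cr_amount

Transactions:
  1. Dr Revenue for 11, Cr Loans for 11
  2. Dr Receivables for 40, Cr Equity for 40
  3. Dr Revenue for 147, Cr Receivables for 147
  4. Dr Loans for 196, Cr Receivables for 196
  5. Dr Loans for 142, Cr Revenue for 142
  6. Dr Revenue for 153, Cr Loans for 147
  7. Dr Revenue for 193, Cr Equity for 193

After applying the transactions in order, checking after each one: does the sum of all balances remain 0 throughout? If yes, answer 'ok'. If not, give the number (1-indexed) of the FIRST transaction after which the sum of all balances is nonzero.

Answer: 6

Derivation:
After txn 1: dr=11 cr=11 sum_balances=0
After txn 2: dr=40 cr=40 sum_balances=0
After txn 3: dr=147 cr=147 sum_balances=0
After txn 4: dr=196 cr=196 sum_balances=0
After txn 5: dr=142 cr=142 sum_balances=0
After txn 6: dr=153 cr=147 sum_balances=6
After txn 7: dr=193 cr=193 sum_balances=6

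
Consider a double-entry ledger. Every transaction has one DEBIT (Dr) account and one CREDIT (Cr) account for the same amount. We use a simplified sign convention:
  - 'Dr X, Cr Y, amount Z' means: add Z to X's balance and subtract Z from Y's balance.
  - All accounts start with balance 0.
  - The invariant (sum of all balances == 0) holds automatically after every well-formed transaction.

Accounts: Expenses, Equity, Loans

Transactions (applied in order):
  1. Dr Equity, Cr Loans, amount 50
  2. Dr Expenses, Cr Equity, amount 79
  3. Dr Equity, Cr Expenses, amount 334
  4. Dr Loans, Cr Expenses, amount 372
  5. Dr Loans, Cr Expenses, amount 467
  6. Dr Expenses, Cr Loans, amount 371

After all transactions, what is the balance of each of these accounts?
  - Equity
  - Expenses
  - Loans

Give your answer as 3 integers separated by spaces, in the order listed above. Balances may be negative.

After txn 1 (Dr Equity, Cr Loans, amount 50): Equity=50 Loans=-50
After txn 2 (Dr Expenses, Cr Equity, amount 79): Equity=-29 Expenses=79 Loans=-50
After txn 3 (Dr Equity, Cr Expenses, amount 334): Equity=305 Expenses=-255 Loans=-50
After txn 4 (Dr Loans, Cr Expenses, amount 372): Equity=305 Expenses=-627 Loans=322
After txn 5 (Dr Loans, Cr Expenses, amount 467): Equity=305 Expenses=-1094 Loans=789
After txn 6 (Dr Expenses, Cr Loans, amount 371): Equity=305 Expenses=-723 Loans=418

Answer: 305 -723 418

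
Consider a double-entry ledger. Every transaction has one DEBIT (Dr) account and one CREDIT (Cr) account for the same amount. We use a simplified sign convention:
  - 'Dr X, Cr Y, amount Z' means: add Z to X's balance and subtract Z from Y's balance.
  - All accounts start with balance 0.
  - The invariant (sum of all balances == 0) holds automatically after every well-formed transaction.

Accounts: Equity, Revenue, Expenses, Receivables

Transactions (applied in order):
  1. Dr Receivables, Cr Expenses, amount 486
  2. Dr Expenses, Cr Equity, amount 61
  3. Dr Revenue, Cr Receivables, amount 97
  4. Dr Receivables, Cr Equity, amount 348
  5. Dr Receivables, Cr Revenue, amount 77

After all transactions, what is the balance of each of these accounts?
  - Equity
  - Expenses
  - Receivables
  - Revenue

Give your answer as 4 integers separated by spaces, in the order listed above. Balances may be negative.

After txn 1 (Dr Receivables, Cr Expenses, amount 486): Expenses=-486 Receivables=486
After txn 2 (Dr Expenses, Cr Equity, amount 61): Equity=-61 Expenses=-425 Receivables=486
After txn 3 (Dr Revenue, Cr Receivables, amount 97): Equity=-61 Expenses=-425 Receivables=389 Revenue=97
After txn 4 (Dr Receivables, Cr Equity, amount 348): Equity=-409 Expenses=-425 Receivables=737 Revenue=97
After txn 5 (Dr Receivables, Cr Revenue, amount 77): Equity=-409 Expenses=-425 Receivables=814 Revenue=20

Answer: -409 -425 814 20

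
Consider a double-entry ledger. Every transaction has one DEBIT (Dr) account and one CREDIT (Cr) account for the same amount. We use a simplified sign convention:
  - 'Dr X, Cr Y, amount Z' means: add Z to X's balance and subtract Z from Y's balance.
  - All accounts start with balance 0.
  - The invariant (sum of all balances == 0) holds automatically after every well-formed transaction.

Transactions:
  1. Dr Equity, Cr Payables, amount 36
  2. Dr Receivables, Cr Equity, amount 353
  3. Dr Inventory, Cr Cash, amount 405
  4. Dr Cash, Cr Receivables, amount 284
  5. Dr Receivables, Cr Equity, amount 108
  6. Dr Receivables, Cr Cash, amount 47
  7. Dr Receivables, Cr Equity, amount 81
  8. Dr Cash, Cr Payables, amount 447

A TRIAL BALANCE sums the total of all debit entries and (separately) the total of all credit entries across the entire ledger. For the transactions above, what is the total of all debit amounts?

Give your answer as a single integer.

Txn 1: debit+=36
Txn 2: debit+=353
Txn 3: debit+=405
Txn 4: debit+=284
Txn 5: debit+=108
Txn 6: debit+=47
Txn 7: debit+=81
Txn 8: debit+=447
Total debits = 1761

Answer: 1761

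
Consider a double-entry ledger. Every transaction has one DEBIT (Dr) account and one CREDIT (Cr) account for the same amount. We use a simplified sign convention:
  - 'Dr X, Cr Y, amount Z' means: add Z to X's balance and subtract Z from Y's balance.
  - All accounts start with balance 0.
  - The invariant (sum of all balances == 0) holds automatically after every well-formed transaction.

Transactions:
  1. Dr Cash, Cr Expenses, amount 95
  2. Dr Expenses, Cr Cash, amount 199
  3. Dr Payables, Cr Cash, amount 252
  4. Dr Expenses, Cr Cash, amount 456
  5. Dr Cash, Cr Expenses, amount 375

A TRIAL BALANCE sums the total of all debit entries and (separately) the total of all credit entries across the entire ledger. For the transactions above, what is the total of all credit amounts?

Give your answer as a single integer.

Answer: 1377

Derivation:
Txn 1: credit+=95
Txn 2: credit+=199
Txn 3: credit+=252
Txn 4: credit+=456
Txn 5: credit+=375
Total credits = 1377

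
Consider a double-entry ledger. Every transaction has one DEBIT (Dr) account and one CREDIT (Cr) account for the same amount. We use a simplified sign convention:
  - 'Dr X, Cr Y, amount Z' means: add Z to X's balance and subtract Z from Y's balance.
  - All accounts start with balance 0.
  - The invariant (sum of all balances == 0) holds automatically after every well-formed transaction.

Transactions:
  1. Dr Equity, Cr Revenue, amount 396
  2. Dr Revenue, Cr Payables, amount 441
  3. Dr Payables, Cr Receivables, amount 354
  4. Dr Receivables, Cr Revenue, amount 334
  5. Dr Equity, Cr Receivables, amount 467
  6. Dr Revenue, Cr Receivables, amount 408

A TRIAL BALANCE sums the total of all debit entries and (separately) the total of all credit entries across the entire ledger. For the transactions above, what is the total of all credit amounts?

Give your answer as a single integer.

Answer: 2400

Derivation:
Txn 1: credit+=396
Txn 2: credit+=441
Txn 3: credit+=354
Txn 4: credit+=334
Txn 5: credit+=467
Txn 6: credit+=408
Total credits = 2400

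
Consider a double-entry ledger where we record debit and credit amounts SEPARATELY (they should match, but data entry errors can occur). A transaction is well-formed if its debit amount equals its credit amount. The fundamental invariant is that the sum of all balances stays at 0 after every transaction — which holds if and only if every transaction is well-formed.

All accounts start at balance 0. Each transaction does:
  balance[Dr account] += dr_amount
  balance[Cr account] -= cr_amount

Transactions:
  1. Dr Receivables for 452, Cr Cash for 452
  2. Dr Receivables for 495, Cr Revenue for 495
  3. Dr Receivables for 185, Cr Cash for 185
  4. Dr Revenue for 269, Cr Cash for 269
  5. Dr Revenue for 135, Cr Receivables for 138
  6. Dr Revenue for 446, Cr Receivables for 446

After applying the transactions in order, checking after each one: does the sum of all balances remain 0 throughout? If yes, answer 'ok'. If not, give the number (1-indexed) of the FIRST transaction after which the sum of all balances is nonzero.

Answer: 5

Derivation:
After txn 1: dr=452 cr=452 sum_balances=0
After txn 2: dr=495 cr=495 sum_balances=0
After txn 3: dr=185 cr=185 sum_balances=0
After txn 4: dr=269 cr=269 sum_balances=0
After txn 5: dr=135 cr=138 sum_balances=-3
After txn 6: dr=446 cr=446 sum_balances=-3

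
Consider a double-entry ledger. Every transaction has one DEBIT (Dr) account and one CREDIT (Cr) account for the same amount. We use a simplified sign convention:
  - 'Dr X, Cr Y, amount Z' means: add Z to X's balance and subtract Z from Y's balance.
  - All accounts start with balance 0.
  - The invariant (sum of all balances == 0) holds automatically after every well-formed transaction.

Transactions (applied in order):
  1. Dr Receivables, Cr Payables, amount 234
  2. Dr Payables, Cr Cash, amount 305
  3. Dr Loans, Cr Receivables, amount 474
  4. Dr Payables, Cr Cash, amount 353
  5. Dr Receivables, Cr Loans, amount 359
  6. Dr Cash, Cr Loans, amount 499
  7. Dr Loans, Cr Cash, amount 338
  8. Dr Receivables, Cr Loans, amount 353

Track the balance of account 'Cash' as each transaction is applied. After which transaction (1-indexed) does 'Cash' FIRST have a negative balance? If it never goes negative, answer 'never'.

Answer: 2

Derivation:
After txn 1: Cash=0
After txn 2: Cash=-305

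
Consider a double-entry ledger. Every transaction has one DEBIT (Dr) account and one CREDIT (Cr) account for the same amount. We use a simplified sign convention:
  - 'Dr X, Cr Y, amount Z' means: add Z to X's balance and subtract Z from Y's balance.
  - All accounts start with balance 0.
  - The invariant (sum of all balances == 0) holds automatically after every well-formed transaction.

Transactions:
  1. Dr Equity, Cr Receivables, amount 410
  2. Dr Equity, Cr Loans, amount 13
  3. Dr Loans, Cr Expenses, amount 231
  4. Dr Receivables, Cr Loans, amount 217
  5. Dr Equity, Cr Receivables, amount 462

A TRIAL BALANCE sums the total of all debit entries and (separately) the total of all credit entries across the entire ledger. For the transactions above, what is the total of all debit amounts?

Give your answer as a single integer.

Txn 1: debit+=410
Txn 2: debit+=13
Txn 3: debit+=231
Txn 4: debit+=217
Txn 5: debit+=462
Total debits = 1333

Answer: 1333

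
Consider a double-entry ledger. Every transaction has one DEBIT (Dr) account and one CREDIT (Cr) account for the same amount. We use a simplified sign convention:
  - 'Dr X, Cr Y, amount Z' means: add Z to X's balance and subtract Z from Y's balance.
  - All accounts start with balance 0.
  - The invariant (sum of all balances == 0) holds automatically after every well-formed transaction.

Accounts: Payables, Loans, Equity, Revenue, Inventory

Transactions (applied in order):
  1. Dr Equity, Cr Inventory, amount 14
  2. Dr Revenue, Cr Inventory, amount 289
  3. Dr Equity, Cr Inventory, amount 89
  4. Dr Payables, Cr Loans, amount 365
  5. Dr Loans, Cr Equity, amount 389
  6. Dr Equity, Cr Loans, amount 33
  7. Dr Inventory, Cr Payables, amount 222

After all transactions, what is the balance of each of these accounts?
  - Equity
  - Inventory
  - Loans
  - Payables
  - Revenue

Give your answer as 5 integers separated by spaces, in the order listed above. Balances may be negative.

After txn 1 (Dr Equity, Cr Inventory, amount 14): Equity=14 Inventory=-14
After txn 2 (Dr Revenue, Cr Inventory, amount 289): Equity=14 Inventory=-303 Revenue=289
After txn 3 (Dr Equity, Cr Inventory, amount 89): Equity=103 Inventory=-392 Revenue=289
After txn 4 (Dr Payables, Cr Loans, amount 365): Equity=103 Inventory=-392 Loans=-365 Payables=365 Revenue=289
After txn 5 (Dr Loans, Cr Equity, amount 389): Equity=-286 Inventory=-392 Loans=24 Payables=365 Revenue=289
After txn 6 (Dr Equity, Cr Loans, amount 33): Equity=-253 Inventory=-392 Loans=-9 Payables=365 Revenue=289
After txn 7 (Dr Inventory, Cr Payables, amount 222): Equity=-253 Inventory=-170 Loans=-9 Payables=143 Revenue=289

Answer: -253 -170 -9 143 289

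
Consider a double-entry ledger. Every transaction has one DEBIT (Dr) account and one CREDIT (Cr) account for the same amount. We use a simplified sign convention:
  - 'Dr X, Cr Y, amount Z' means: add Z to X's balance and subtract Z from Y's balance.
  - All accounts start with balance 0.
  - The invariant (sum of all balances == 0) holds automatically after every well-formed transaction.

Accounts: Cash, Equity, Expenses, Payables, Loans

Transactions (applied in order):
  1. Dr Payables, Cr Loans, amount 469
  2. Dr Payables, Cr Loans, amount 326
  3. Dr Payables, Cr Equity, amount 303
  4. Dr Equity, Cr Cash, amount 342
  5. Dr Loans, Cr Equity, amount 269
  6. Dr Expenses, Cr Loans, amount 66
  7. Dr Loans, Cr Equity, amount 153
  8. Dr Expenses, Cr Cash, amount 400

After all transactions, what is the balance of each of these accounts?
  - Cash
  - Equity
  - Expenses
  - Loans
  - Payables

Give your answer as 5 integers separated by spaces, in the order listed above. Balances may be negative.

After txn 1 (Dr Payables, Cr Loans, amount 469): Loans=-469 Payables=469
After txn 2 (Dr Payables, Cr Loans, amount 326): Loans=-795 Payables=795
After txn 3 (Dr Payables, Cr Equity, amount 303): Equity=-303 Loans=-795 Payables=1098
After txn 4 (Dr Equity, Cr Cash, amount 342): Cash=-342 Equity=39 Loans=-795 Payables=1098
After txn 5 (Dr Loans, Cr Equity, amount 269): Cash=-342 Equity=-230 Loans=-526 Payables=1098
After txn 6 (Dr Expenses, Cr Loans, amount 66): Cash=-342 Equity=-230 Expenses=66 Loans=-592 Payables=1098
After txn 7 (Dr Loans, Cr Equity, amount 153): Cash=-342 Equity=-383 Expenses=66 Loans=-439 Payables=1098
After txn 8 (Dr Expenses, Cr Cash, amount 400): Cash=-742 Equity=-383 Expenses=466 Loans=-439 Payables=1098

Answer: -742 -383 466 -439 1098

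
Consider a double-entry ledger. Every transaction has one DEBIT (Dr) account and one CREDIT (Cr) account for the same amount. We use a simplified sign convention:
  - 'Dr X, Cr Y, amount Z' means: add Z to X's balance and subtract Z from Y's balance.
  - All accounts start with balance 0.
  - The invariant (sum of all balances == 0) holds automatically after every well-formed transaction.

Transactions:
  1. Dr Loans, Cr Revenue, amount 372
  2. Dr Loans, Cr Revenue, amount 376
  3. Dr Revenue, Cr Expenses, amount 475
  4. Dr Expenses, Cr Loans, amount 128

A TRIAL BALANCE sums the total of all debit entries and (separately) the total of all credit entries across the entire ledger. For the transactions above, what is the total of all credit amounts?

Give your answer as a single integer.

Answer: 1351

Derivation:
Txn 1: credit+=372
Txn 2: credit+=376
Txn 3: credit+=475
Txn 4: credit+=128
Total credits = 1351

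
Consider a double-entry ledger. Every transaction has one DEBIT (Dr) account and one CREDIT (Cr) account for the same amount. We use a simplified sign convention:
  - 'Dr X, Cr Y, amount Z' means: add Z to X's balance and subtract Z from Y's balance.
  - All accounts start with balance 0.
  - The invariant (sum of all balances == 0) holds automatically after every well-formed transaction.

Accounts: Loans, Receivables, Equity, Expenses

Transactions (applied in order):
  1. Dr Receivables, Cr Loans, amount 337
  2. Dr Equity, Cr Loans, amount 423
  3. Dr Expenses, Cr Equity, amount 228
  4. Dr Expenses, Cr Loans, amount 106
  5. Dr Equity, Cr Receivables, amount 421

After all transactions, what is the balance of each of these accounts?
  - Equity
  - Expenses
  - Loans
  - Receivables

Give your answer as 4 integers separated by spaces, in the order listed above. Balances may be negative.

Answer: 616 334 -866 -84

Derivation:
After txn 1 (Dr Receivables, Cr Loans, amount 337): Loans=-337 Receivables=337
After txn 2 (Dr Equity, Cr Loans, amount 423): Equity=423 Loans=-760 Receivables=337
After txn 3 (Dr Expenses, Cr Equity, amount 228): Equity=195 Expenses=228 Loans=-760 Receivables=337
After txn 4 (Dr Expenses, Cr Loans, amount 106): Equity=195 Expenses=334 Loans=-866 Receivables=337
After txn 5 (Dr Equity, Cr Receivables, amount 421): Equity=616 Expenses=334 Loans=-866 Receivables=-84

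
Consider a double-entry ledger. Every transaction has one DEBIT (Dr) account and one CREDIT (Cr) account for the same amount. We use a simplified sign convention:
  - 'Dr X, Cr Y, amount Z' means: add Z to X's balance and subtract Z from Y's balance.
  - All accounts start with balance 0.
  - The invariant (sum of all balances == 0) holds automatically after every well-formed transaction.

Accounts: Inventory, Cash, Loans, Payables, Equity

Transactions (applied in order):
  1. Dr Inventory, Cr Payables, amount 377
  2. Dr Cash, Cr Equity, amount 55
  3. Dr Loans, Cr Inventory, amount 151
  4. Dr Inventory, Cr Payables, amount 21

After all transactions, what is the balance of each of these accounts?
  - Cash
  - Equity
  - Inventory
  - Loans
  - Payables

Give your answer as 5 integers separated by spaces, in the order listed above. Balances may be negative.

Answer: 55 -55 247 151 -398

Derivation:
After txn 1 (Dr Inventory, Cr Payables, amount 377): Inventory=377 Payables=-377
After txn 2 (Dr Cash, Cr Equity, amount 55): Cash=55 Equity=-55 Inventory=377 Payables=-377
After txn 3 (Dr Loans, Cr Inventory, amount 151): Cash=55 Equity=-55 Inventory=226 Loans=151 Payables=-377
After txn 4 (Dr Inventory, Cr Payables, amount 21): Cash=55 Equity=-55 Inventory=247 Loans=151 Payables=-398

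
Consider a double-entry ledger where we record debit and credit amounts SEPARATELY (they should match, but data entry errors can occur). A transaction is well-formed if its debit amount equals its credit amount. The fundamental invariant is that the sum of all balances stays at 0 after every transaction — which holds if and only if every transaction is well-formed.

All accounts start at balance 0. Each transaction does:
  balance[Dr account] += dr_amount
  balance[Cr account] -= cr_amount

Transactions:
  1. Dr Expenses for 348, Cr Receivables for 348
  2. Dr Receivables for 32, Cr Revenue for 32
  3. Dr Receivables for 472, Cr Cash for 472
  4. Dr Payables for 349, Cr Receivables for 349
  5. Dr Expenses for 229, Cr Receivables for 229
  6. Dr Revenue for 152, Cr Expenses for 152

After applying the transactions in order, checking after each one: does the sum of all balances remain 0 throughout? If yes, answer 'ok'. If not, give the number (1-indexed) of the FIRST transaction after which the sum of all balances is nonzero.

After txn 1: dr=348 cr=348 sum_balances=0
After txn 2: dr=32 cr=32 sum_balances=0
After txn 3: dr=472 cr=472 sum_balances=0
After txn 4: dr=349 cr=349 sum_balances=0
After txn 5: dr=229 cr=229 sum_balances=0
After txn 6: dr=152 cr=152 sum_balances=0

Answer: ok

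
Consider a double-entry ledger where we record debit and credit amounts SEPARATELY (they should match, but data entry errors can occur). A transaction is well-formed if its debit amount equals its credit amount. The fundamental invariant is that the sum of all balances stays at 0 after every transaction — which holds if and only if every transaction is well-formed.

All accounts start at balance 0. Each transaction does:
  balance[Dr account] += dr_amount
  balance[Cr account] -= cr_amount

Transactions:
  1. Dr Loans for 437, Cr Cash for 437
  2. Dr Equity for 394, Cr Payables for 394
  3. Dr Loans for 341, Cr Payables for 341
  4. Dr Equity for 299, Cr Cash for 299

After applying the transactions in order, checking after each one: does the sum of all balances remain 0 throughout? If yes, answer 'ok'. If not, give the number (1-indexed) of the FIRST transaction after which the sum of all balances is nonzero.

After txn 1: dr=437 cr=437 sum_balances=0
After txn 2: dr=394 cr=394 sum_balances=0
After txn 3: dr=341 cr=341 sum_balances=0
After txn 4: dr=299 cr=299 sum_balances=0

Answer: ok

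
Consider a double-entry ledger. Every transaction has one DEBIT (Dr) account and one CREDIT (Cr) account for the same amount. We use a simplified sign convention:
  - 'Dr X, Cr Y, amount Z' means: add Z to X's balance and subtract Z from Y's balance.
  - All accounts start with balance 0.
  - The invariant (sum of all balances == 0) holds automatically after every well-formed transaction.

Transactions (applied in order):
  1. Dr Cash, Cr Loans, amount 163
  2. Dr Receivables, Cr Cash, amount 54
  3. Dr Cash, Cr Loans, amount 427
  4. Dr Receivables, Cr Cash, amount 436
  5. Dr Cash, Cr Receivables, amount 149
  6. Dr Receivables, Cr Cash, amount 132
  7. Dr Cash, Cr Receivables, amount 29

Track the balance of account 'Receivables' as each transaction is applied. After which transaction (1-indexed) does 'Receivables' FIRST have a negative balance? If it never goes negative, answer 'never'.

Answer: never

Derivation:
After txn 1: Receivables=0
After txn 2: Receivables=54
After txn 3: Receivables=54
After txn 4: Receivables=490
After txn 5: Receivables=341
After txn 6: Receivables=473
After txn 7: Receivables=444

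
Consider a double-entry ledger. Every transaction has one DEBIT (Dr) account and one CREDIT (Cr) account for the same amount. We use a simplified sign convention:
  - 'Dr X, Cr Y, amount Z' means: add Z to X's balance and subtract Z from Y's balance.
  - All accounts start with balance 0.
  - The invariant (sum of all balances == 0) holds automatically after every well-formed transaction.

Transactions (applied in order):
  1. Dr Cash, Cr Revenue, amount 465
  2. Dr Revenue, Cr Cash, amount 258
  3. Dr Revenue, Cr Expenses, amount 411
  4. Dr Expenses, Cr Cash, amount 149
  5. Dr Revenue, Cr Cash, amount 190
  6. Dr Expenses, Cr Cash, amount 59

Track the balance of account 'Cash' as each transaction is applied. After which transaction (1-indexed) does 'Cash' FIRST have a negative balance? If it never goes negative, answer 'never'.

After txn 1: Cash=465
After txn 2: Cash=207
After txn 3: Cash=207
After txn 4: Cash=58
After txn 5: Cash=-132

Answer: 5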